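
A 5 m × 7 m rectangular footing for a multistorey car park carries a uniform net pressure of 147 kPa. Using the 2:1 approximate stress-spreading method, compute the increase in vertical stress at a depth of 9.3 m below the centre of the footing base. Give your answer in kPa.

By the 2:1 method the load spreads at 1 horizontal : 2 vertical, so at depth z the loaded area has grown by z in each plan dimension:
Δσ = qBL/((B+z)(L+z)) = 147×5×7/((5+9.3)(7+9.3)) = 22.073 kPa

Δσ_z ≈ 22.1 kPa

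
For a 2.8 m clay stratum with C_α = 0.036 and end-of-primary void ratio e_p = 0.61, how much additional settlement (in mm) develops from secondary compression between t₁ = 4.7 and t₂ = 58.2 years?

Secondary compression: S_s = C_α·H/(1+e_p)·log₁₀(t₂/t₁)
S_s = 0.036×2.8/(1+0.61)×log₁₀(58.2/4.7)
    = 0.06261 × 1.093 = 0.06842 m

S_s ≈ 68.4 mm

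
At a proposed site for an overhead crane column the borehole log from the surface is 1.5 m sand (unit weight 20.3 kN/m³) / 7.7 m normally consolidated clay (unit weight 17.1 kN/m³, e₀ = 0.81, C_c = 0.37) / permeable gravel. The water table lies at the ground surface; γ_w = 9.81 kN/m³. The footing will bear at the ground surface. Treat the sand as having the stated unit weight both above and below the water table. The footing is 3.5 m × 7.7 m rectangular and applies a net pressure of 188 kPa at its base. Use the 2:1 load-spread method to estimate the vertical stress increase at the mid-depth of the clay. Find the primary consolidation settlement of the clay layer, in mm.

S_c ≈ 474 mm

Mid-depth of clay below the ground surface: z = 1.5 + 7.7/2 = 5.35 m.
Total vertical stress at mid-clay: σ_v = 20.3×1.5 + 17.1×3.85 = 96.285 kPa.
Pore pressure: u = 9.81×(5.35 − 0) = 52.483 kPa.
Initial effective stress: σ'_0 = σ_v − u = 96.285 − 52.483 = 43.802 kPa.
Stress increase at mid-clay by the 2:1 spreading method:
Δσ = qBL/((B+z)(L+z)) = 188×3.5×7.7/((3.5+5.35)(7.7+5.35)) = 43.87 kPa
Final effective stress: σ'_f = σ'_0 + Δσ = 43.802 + 43.87 = 87.672 kPa.
Normally consolidated clay, so the full stress increment lies on the virgin compression line:
S_c = C_c·H/(1+e₀)·log₁₀(σ'_f/σ'_0) = 0.37×7.7/(1+0.81)×log₁₀(87.672/43.802)
    = 1.574 × 0.30137 = 0.4744 m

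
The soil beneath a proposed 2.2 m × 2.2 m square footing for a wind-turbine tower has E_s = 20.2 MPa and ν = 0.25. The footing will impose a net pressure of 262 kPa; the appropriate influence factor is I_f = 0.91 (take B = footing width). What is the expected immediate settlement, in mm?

S_e ≈ 24.3 mm

Immediate (elastic) settlement: S_e = q·B·(1−ν²)/E_s · I_f.
E_s = 20.2 MPa = 20200 kPa.
S_e = 262 × 2.2 × (1 − 0.25²) / 20200 × 0.91
    = 262 × 2.2 × 0.9375 / 20200 × 0.91
    = 0.02434 m = 24.34 mm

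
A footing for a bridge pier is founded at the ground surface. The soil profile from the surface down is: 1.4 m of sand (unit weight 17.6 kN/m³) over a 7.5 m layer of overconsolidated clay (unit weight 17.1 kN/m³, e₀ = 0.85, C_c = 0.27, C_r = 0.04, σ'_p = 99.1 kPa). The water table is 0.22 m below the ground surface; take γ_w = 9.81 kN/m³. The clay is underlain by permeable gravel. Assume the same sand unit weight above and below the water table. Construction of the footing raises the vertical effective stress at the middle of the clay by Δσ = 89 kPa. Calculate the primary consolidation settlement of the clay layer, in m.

S_c ≈ 0.19 m

Mid-depth of clay below the ground surface: z = 1.4 + 7.5/2 = 5.15 m.
Total vertical stress at mid-clay: σ_v = 17.6×1.4 + 17.1×3.75 = 88.765 kPa.
Pore pressure: u = 9.81×(5.15 − 0.22) = 48.363 kPa.
Initial effective stress: σ'_0 = σ_v − u = 88.765 − 48.363 = 40.402 kPa.
Final effective stress: σ'_f = 40.402 + 89 = 129.4 kPa.
σ'_f = 129.4 > σ'_p = 99.1 kPa, so the stress path crosses the preconsolidation pressure — recompression up to σ'_p, then virgin compression beyond:
S_c = H/(1+e₀)·[C_r·log₁₀(σ'_p/σ'_0) + C_c·log₁₀(σ'_f/σ'_p)]
    = 7.5/1.85 × [0.04×log₁₀(99.1/40.402) + 0.27×log₁₀(129.4/99.1)]
    = 4.0541 × [0.015587 + 0.031282] = 0.19 m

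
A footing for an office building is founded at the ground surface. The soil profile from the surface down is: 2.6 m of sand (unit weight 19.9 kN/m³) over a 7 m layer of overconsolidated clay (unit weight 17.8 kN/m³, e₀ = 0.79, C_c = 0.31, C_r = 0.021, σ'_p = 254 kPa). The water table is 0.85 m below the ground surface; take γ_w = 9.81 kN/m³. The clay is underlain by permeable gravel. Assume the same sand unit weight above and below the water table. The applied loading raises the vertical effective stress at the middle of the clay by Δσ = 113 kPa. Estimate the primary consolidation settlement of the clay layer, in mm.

S_c ≈ 36.8 mm

Mid-depth of clay below the ground surface: z = 2.6 + 7/2 = 6.1 m.
Total vertical stress at mid-clay: σ_v = 19.9×2.6 + 17.8×3.5 = 114.04 kPa.
Pore pressure: u = 9.81×(6.1 − 0.85) = 51.503 kPa.
Initial effective stress: σ'_0 = σ_v − u = 114.04 − 51.503 = 62.537 kPa.
Final effective stress: σ'_f = 62.537 + 113 = 175.54 kPa.
σ'_f = 175.54 ≤ σ'_p = 254 kPa, so the clay remains overconsolidated and only the recompression index applies:
S_c = C_r·H/(1+e₀)·log₁₀(σ'_f/σ'_0) = 0.021×7/1.79×log₁₀(175.54/62.537)
    = 0.082123 × 0.44824 = 0.03681 m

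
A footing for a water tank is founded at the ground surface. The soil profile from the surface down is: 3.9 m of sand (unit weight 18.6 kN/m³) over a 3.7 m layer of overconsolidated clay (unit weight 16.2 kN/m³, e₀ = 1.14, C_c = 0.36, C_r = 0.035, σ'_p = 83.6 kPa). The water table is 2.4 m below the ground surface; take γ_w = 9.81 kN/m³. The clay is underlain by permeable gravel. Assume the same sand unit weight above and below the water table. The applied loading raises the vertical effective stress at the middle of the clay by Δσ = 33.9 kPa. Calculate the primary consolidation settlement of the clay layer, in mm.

S_c ≈ 62.7 mm

Mid-depth of clay below the ground surface: z = 3.9 + 3.7/2 = 5.75 m.
Total vertical stress at mid-clay: σ_v = 18.6×3.9 + 16.2×1.85 = 102.51 kPa.
Pore pressure: u = 9.81×(5.75 − 2.4) = 32.864 kPa.
Initial effective stress: σ'_0 = σ_v − u = 102.51 − 32.864 = 69.646 kPa.
Final effective stress: σ'_f = 69.646 + 33.9 = 103.55 kPa.
σ'_f = 103.55 > σ'_p = 83.6 kPa, so the stress path crosses the preconsolidation pressure — recompression up to σ'_p, then virgin compression beyond:
S_c = H/(1+e₀)·[C_r·log₁₀(σ'_p/σ'_0) + C_c·log₁₀(σ'_f/σ'_p)]
    = 3.7/2.14 × [0.035×log₁₀(83.6/69.646) + 0.36×log₁₀(103.55/83.6)]
    = 1.729 × [0.0027759 + 0.03346] = 0.06265 m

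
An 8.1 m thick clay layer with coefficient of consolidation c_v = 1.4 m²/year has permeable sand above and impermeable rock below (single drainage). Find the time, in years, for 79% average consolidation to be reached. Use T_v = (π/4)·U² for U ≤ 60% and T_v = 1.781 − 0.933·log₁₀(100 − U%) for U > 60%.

t ≈ 25.7 years

Drainage path length: H_d = H = 8.1 m (single drainage).
U > 60%: T_v = 1.781 − 0.933·log₁₀(100 − 79) = 0.54737.
t = T_v·H_d²/c_v = 0.54737×8.1²/1.4 = 25.65 years.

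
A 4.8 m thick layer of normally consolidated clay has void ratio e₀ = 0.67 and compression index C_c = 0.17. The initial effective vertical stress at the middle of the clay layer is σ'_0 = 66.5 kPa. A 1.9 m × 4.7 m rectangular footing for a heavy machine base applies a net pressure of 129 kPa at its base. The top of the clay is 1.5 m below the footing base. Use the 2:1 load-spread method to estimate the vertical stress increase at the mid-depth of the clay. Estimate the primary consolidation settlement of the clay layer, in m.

Mid-depth of clay below the footing base: z = 1.5 + 4.8/2 = 3.9 m.
Stress increase at mid-clay by the 2:1 spreading method:
Δσ = qBL/((B+z)(L+z)) = 129×1.9×4.7/((1.9+3.9)(4.7+3.9)) = 23.095 kPa
Final effective stress: σ'_f = σ'_0 + Δσ = 66.5 + 23.095 = 89.595 kPa.
Normally consolidated clay, so the full stress increment lies on the virgin compression line:
S_c = C_c·H/(1+e₀)·log₁₀(σ'_f/σ'_0) = 0.17×4.8/(1+0.67)×log₁₀(89.595/66.5)
    = 0.48862 × 0.12946 = 0.06326 m

S_c ≈ 0.0633 m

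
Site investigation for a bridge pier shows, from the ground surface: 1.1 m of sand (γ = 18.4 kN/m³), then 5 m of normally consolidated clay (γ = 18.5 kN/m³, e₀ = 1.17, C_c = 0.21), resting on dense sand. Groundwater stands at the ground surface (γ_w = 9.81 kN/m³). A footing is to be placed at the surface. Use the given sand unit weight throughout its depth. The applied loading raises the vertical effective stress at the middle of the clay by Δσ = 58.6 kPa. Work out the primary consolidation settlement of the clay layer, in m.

Mid-depth of clay below the ground surface: z = 1.1 + 5/2 = 3.6 m.
Total vertical stress at mid-clay: σ_v = 18.4×1.1 + 18.5×2.5 = 66.49 kPa.
Pore pressure: u = 9.81×(3.6 − 0) = 35.316 kPa.
Initial effective stress: σ'_0 = σ_v − u = 66.49 − 35.316 = 31.174 kPa.
Final effective stress: σ'_f = σ'_0 + Δσ = 31.174 + 58.6 = 89.774 kPa.
Normally consolidated clay, so the full stress increment lies on the virgin compression line:
S_c = C_c·H/(1+e₀)·log₁₀(σ'_f/σ'_0) = 0.21×5/(1+1.17)×log₁₀(89.774/31.174)
    = 0.48387 × 0.45936 = 0.2223 m

S_c ≈ 0.222 m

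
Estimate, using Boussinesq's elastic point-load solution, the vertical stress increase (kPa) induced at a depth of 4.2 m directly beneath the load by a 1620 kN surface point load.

Boussinesq vertical stress below a point load on an elastic half-space:
Δσ_z = 3P/(2πz²) · [1 + (r/z)²]^(−5/2)
r/z = 0/4.2 = 0; [1+(r/z)²]^(−5/2) = 1.
Δσ_z = 3×1620/(2π×4.2²) × 1 = 43.849 × 1 = 43.85 kPa

Δσ_z ≈ 43.8 kPa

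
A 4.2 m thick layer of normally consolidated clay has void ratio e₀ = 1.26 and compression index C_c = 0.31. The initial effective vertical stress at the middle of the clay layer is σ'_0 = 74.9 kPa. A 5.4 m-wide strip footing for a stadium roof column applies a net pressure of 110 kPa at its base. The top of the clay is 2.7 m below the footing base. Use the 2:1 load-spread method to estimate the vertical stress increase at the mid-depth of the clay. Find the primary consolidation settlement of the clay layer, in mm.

Mid-depth of clay below the footing base: z = 2.7 + 4.2/2 = 4.8 m.
Stress increase at mid-clay by the 2:1 spreading method:
Δσ = qB/(B+z) = 110×5.4/(5.4+4.8) = 58.235 kPa
Final effective stress: σ'_f = σ'_0 + Δσ = 74.9 + 58.235 = 133.13 kPa.
Normally consolidated clay, so the full stress increment lies on the virgin compression line:
S_c = C_c·H/(1+e₀)·log₁₀(σ'_f/σ'_0) = 0.31×4.2/(1+1.26)×log₁₀(133.13/74.9)
    = 0.57611 × 0.24979 = 0.1439 m

S_c ≈ 144 mm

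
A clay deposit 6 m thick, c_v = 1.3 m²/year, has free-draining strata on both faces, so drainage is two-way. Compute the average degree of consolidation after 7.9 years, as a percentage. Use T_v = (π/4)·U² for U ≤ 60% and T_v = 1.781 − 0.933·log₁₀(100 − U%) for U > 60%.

U ≈ 95.1 %

Drainage path length: H_d = H/2 = 3 m (double drainage).
T_v = c_v·t/H_d² = 1.3×7.9/3² = 1.1411.
T_v = 1.1411 corresponds to the U > 60% branch:
U = 1 − 10^((1.781 − T_v)/0.933)/100 = 0.9515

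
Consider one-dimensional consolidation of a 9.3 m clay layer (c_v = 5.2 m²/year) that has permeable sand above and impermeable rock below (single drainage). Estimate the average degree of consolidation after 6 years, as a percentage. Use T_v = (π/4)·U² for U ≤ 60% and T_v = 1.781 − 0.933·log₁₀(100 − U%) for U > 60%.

U ≈ 66.7 %

Drainage path length: H_d = H = 9.3 m (single drainage).
T_v = c_v·t/H_d² = 5.2×6/9.3² = 0.36074.
T_v = 0.36074 corresponds to the U > 60% branch:
U = 1 − 10^((1.781 − T_v)/0.933)/100 = 0.6671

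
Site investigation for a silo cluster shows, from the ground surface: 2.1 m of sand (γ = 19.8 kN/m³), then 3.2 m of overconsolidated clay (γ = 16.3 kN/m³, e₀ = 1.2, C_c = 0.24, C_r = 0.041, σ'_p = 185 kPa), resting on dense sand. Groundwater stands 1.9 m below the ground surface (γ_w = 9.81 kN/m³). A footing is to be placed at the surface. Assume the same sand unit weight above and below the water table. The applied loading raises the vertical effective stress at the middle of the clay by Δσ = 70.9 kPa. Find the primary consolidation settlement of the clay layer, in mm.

Mid-depth of clay below the ground surface: z = 2.1 + 3.2/2 = 3.7 m.
Total vertical stress at mid-clay: σ_v = 19.8×2.1 + 16.3×1.6 = 67.66 kPa.
Pore pressure: u = 9.81×(3.7 − 1.9) = 17.658 kPa.
Initial effective stress: σ'_0 = σ_v − u = 67.66 − 17.658 = 50.002 kPa.
Final effective stress: σ'_f = 50.002 + 70.9 = 120.9 kPa.
σ'_f = 120.9 ≤ σ'_p = 185 kPa, so the clay remains overconsolidated and only the recompression index applies:
S_c = C_r·H/(1+e₀)·log₁₀(σ'_f/σ'_0) = 0.041×3.2/2.2×log₁₀(120.9/50.002)
    = 0.059635 × 0.38344 = 0.02287 m

S_c ≈ 22.9 mm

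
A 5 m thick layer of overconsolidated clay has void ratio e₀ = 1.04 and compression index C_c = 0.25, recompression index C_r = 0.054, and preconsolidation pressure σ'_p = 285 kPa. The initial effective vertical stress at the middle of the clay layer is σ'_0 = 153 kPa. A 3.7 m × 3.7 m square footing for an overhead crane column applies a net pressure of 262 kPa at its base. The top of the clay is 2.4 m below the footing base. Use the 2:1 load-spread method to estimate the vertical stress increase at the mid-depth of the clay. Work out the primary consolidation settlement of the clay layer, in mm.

Mid-depth of clay below the footing base: z = 2.4 + 5/2 = 4.9 m.
Stress increase at mid-clay by the 2:1 spreading method:
Δσ = qBL/((B+z)(L+z)) = 262×3.7×3.7/((3.7+4.9)(3.7+4.9)) = 48.496 kPa
Final effective stress: σ'_f = 153 + 48.496 = 201.5 kPa.
σ'_f = 201.5 ≤ σ'_p = 285 kPa, so the clay remains overconsolidated and only the recompression index applies:
S_c = C_r·H/(1+e₀)·log₁₀(σ'_f/σ'_0) = 0.054×5/2.04×log₁₀(201.5/153)
    = 0.13235 × 0.11958 = 0.01583 m

S_c ≈ 15.8 mm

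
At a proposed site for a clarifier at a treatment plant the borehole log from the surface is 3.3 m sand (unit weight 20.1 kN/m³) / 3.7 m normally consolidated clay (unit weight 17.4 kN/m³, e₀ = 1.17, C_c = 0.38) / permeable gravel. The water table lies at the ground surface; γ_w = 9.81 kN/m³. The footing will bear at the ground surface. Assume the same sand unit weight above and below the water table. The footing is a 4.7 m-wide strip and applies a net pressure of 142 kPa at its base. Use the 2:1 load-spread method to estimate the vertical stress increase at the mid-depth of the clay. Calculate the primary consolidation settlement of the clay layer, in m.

Mid-depth of clay below the ground surface: z = 3.3 + 3.7/2 = 5.15 m.
Total vertical stress at mid-clay: σ_v = 20.1×3.3 + 17.4×1.85 = 98.52 kPa.
Pore pressure: u = 9.81×(5.15 − 0) = 50.522 kPa.
Initial effective stress: σ'_0 = σ_v − u = 98.52 − 50.522 = 47.998 kPa.
Stress increase at mid-clay by the 2:1 spreading method:
Δσ = qB/(B+z) = 142×4.7/(4.7+5.15) = 67.756 kPa
Final effective stress: σ'_f = σ'_0 + Δσ = 47.998 + 67.756 = 115.75 kPa.
Normally consolidated clay, so the full stress increment lies on the virgin compression line:
S_c = C_c·H/(1+e₀)·log₁₀(σ'_f/σ'_0) = 0.38×3.7/(1+1.17)×log₁₀(115.75/47.998)
    = 0.64793 × 0.3823 = 0.2477 m

S_c ≈ 0.248 m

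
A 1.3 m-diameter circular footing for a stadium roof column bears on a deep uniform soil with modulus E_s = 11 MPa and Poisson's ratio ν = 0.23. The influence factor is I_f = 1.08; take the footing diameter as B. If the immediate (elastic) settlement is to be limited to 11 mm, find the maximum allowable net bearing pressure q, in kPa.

q ≈ 91 kPa

E_s = 11 MPa = 11000 kPa.
S_e = q·B·(1−ν²)/E_s · I_f  ⇒  q = S_e·E_s / (B·(1−ν²)·I_f).
q = 0.011 × 11000 / (1.3 × 0.9471 × 1.08) = 91 kPa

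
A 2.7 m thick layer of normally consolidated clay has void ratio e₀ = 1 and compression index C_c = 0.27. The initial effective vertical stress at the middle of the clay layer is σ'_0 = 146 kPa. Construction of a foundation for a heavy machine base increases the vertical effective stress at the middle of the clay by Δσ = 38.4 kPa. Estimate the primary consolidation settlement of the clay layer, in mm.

Final effective stress: σ'_f = σ'_0 + Δσ = 146 + 38.4 = 184.4 kPa.
Normally consolidated clay, so the full stress increment lies on the virgin compression line:
S_c = C_c·H/(1+e₀)·log₁₀(σ'_f/σ'_0) = 0.27×2.7/(1+1)×log₁₀(184.4/146)
    = 0.3645 × 0.10141 = 0.03696 m

S_c ≈ 37 mm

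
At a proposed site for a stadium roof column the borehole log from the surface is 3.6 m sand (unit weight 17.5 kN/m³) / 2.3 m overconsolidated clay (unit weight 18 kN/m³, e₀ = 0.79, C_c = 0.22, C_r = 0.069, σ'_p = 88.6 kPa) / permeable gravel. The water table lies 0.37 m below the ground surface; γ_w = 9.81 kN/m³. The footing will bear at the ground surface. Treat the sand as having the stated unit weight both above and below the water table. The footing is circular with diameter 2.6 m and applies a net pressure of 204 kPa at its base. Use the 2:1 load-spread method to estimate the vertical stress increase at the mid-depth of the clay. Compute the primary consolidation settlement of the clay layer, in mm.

S_c ≈ 18.7 mm

Mid-depth of clay below the ground surface: z = 3.6 + 2.3/2 = 4.75 m.
Total vertical stress at mid-clay: σ_v = 17.5×3.6 + 18×1.15 = 83.7 kPa.
Pore pressure: u = 9.81×(4.75 − 0.37) = 42.968 kPa.
Initial effective stress: σ'_0 = σ_v − u = 83.7 − 42.968 = 40.732 kPa.
Stress increase at mid-clay by the 2:1 spreading method:
Δσ ≈ qD²/(D+z)² = 204×2.6²/(2.6+4.75)² = 25.527 kPa
Final effective stress: σ'_f = 40.732 + 25.527 = 66.259 kPa.
σ'_f = 66.259 ≤ σ'_p = 88.6 kPa, so the clay remains overconsolidated and only the recompression index applies:
S_c = C_r·H/(1+e₀)·log₁₀(σ'_f/σ'_0) = 0.069×2.3/1.79×log₁₀(66.259/40.732)
    = 0.088658 × 0.21131 = 0.01873 m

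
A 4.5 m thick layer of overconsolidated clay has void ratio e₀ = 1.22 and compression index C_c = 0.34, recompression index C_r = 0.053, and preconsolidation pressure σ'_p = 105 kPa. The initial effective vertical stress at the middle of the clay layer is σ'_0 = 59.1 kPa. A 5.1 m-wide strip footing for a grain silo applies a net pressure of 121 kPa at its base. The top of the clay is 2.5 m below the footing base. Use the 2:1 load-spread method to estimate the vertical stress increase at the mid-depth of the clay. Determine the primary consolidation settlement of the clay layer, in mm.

Mid-depth of clay below the footing base: z = 2.5 + 4.5/2 = 4.75 m.
Stress increase at mid-clay by the 2:1 spreading method:
Δσ = qB/(B+z) = 121×5.1/(5.1+4.75) = 62.65 kPa
Final effective stress: σ'_f = 59.1 + 62.65 = 121.75 kPa.
σ'_f = 121.75 > σ'_p = 105 kPa, so the stress path crosses the preconsolidation pressure — recompression up to σ'_p, then virgin compression beyond:
S_c = H/(1+e₀)·[C_r·log₁₀(σ'_p/σ'_0) + C_c·log₁₀(σ'_f/σ'_p)]
    = 4.5/2.22 × [0.053×log₁₀(105/59.1) + 0.34×log₁₀(121.75/105)]
    = 2.027 × [0.013229 + 0.021855] = 0.07112 m

S_c ≈ 71.1 mm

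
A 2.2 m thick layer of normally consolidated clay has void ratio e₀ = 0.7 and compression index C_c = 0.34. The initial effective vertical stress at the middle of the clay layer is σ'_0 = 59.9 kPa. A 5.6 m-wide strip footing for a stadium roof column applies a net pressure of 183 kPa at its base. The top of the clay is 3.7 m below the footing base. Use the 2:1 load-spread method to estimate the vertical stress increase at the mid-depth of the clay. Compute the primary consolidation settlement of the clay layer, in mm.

Mid-depth of clay below the footing base: z = 3.7 + 2.2/2 = 4.8 m.
Stress increase at mid-clay by the 2:1 spreading method:
Δσ = qB/(B+z) = 183×5.6/(5.6+4.8) = 98.538 kPa
Final effective stress: σ'_f = σ'_0 + Δσ = 59.9 + 98.538 = 158.44 kPa.
Normally consolidated clay, so the full stress increment lies on the virgin compression line:
S_c = C_c·H/(1+e₀)·log₁₀(σ'_f/σ'_0) = 0.34×2.2/(1+0.7)×log₁₀(158.44/59.9)
    = 0.44 × 0.42244 = 0.1859 m

S_c ≈ 186 mm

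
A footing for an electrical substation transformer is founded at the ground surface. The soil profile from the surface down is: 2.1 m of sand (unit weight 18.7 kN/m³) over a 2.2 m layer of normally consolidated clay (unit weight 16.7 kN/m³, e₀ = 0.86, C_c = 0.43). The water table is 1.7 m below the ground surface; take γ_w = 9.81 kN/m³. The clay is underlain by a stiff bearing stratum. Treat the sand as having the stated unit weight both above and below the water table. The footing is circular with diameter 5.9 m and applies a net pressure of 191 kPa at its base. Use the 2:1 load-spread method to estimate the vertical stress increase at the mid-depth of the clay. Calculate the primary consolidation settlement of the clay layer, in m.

S_c ≈ 0.233 m

Mid-depth of clay below the ground surface: z = 2.1 + 2.2/2 = 3.2 m.
Total vertical stress at mid-clay: σ_v = 18.7×2.1 + 16.7×1.1 = 57.64 kPa.
Pore pressure: u = 9.81×(3.2 − 1.7) = 14.715 kPa.
Initial effective stress: σ'_0 = σ_v − u = 57.64 − 14.715 = 42.925 kPa.
Stress increase at mid-clay by the 2:1 spreading method:
Δσ ≈ qD²/(D+z)² = 191×5.9²/(5.9+3.2)² = 80.289 kPa
Final effective stress: σ'_f = σ'_0 + Δσ = 42.925 + 80.289 = 123.21 kPa.
Normally consolidated clay, so the full stress increment lies on the virgin compression line:
S_c = C_c·H/(1+e₀)·log₁₀(σ'_f/σ'_0) = 0.43×2.2/(1+0.86)×log₁₀(123.21/42.925)
    = 0.5086 × 0.45794 = 0.2329 m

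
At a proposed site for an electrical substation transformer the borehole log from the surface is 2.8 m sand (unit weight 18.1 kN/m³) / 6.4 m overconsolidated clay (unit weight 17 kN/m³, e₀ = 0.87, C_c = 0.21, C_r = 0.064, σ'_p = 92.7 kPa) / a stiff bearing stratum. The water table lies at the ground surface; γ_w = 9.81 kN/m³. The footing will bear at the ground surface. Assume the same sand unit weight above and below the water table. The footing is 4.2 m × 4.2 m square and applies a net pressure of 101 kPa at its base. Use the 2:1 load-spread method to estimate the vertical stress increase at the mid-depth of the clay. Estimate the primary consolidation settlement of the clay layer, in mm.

Mid-depth of clay below the ground surface: z = 2.8 + 6.4/2 = 6 m.
Total vertical stress at mid-clay: σ_v = 18.1×2.8 + 17×3.2 = 105.08 kPa.
Pore pressure: u = 9.81×(6 − 0) = 58.86 kPa.
Initial effective stress: σ'_0 = σ_v − u = 105.08 − 58.86 = 46.22 kPa.
Stress increase at mid-clay by the 2:1 spreading method:
Δσ = qBL/((B+z)(L+z)) = 101×4.2×4.2/((4.2+6)(4.2+6)) = 17.125 kPa
Final effective stress: σ'_f = 46.22 + 17.125 = 63.345 kPa.
σ'_f = 63.345 ≤ σ'_p = 92.7 kPa, so the clay remains overconsolidated and only the recompression index applies:
S_c = C_r·H/(1+e₀)·log₁₀(σ'_f/σ'_0) = 0.064×6.4/1.87×log₁₀(63.345/46.22)
    = 0.21904 × 0.13688 = 0.02998 m

S_c ≈ 30 mm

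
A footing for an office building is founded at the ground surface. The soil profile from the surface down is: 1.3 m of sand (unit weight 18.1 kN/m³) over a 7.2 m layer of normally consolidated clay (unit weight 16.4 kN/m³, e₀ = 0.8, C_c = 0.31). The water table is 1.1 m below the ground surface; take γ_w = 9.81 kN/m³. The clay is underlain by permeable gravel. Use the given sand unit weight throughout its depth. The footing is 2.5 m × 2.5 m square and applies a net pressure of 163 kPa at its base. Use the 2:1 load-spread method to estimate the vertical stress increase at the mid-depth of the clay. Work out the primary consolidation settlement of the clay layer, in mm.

Mid-depth of clay below the ground surface: z = 1.3 + 7.2/2 = 4.9 m.
Total vertical stress at mid-clay: σ_v = 18.1×1.3 + 16.4×3.6 = 82.57 kPa.
Pore pressure: u = 9.81×(4.9 − 1.1) = 37.278 kPa.
Initial effective stress: σ'_0 = σ_v − u = 82.57 − 37.278 = 45.292 kPa.
Stress increase at mid-clay by the 2:1 spreading method:
Δσ = qBL/((B+z)(L+z)) = 163×2.5×2.5/((2.5+4.9)(2.5+4.9)) = 18.604 kPa
Final effective stress: σ'_f = σ'_0 + Δσ = 45.292 + 18.604 = 63.896 kPa.
Normally consolidated clay, so the full stress increment lies on the virgin compression line:
S_c = C_c·H/(1+e₀)·log₁₀(σ'_f/σ'_0) = 0.31×7.2/(1+0.8)×log₁₀(63.896/45.292)
    = 1.24 × 0.14945 = 0.1853 m

S_c ≈ 185 mm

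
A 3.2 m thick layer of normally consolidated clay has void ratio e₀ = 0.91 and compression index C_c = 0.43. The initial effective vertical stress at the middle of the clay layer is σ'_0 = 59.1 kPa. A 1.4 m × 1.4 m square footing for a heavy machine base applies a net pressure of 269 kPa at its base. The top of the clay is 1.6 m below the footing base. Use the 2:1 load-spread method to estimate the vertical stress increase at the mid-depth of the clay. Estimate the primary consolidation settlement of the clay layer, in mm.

Mid-depth of clay below the footing base: z = 1.6 + 3.2/2 = 3.2 m.
Stress increase at mid-clay by the 2:1 spreading method:
Δσ = qBL/((B+z)(L+z)) = 269×1.4×1.4/((1.4+3.2)(1.4+3.2)) = 24.917 kPa
Final effective stress: σ'_f = σ'_0 + Δσ = 59.1 + 24.917 = 84.017 kPa.
Normally consolidated clay, so the full stress increment lies on the virgin compression line:
S_c = C_c·H/(1+e₀)·log₁₀(σ'_f/σ'_0) = 0.43×3.2/(1+0.91)×log₁₀(84.017/59.1)
    = 0.72042 × 0.15278 = 0.1101 m

S_c ≈ 110 mm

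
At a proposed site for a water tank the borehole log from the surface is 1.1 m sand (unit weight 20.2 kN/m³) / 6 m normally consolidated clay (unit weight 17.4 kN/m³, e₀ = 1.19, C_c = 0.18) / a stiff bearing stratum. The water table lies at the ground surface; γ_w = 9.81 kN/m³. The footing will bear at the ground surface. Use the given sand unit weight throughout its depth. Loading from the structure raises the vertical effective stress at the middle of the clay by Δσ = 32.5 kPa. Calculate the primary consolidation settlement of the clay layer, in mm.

Mid-depth of clay below the ground surface: z = 1.1 + 6/2 = 4.1 m.
Total vertical stress at mid-clay: σ_v = 20.2×1.1 + 17.4×3 = 74.42 kPa.
Pore pressure: u = 9.81×(4.1 − 0) = 40.221 kPa.
Initial effective stress: σ'_0 = σ_v − u = 74.42 − 40.221 = 34.199 kPa.
Final effective stress: σ'_f = σ'_0 + Δσ = 34.199 + 32.5 = 66.699 kPa.
Normally consolidated clay, so the full stress increment lies on the virgin compression line:
S_c = C_c·H/(1+e₀)·log₁₀(σ'_f/σ'_0) = 0.18×6/(1+1.19)×log₁₀(66.699/34.199)
    = 0.49315 × 0.29011 = 0.1431 m

S_c ≈ 143 mm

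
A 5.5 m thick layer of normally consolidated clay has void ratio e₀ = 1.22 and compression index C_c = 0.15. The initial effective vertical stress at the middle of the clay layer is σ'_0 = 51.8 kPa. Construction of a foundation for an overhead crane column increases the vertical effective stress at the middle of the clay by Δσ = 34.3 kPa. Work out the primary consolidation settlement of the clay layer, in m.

Final effective stress: σ'_f = σ'_0 + Δσ = 51.8 + 34.3 = 86.1 kPa.
Normally consolidated clay, so the full stress increment lies on the virgin compression line:
S_c = C_c·H/(1+e₀)·log₁₀(σ'_f/σ'_0) = 0.15×5.5/(1+1.22)×log₁₀(86.1/51.8)
    = 0.37162 × 0.22067 = 0.08201 m

S_c ≈ 0.082 m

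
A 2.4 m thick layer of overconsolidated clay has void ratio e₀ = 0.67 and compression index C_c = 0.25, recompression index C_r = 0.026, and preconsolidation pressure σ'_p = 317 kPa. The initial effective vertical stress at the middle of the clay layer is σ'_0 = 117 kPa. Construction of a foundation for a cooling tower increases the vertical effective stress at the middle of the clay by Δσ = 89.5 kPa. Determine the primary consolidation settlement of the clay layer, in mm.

S_c ≈ 9.22 mm

Final effective stress: σ'_f = 117 + 89.5 = 206.5 kPa.
σ'_f = 206.5 ≤ σ'_p = 317 kPa, so the clay remains overconsolidated and only the recompression index applies:
S_c = C_r·H/(1+e₀)·log₁₀(σ'_f/σ'_0) = 0.026×2.4/1.67×log₁₀(206.5/117)
    = 0.037365 × 0.24673 = 0.009219 m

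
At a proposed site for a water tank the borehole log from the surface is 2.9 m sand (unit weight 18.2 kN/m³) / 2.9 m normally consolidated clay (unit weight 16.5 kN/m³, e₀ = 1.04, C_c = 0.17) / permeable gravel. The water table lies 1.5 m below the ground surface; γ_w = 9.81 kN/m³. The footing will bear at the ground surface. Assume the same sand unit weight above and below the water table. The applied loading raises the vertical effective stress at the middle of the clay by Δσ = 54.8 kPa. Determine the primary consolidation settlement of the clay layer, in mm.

Mid-depth of clay below the ground surface: z = 2.9 + 2.9/2 = 4.35 m.
Total vertical stress at mid-clay: σ_v = 18.2×2.9 + 16.5×1.45 = 76.705 kPa.
Pore pressure: u = 9.81×(4.35 − 1.5) = 27.959 kPa.
Initial effective stress: σ'_0 = σ_v − u = 76.705 − 27.959 = 48.746 kPa.
Final effective stress: σ'_f = σ'_0 + Δσ = 48.746 + 54.8 = 103.55 kPa.
Normally consolidated clay, so the full stress increment lies on the virgin compression line:
S_c = C_c·H/(1+e₀)·log₁₀(σ'_f/σ'_0) = 0.17×2.9/(1+1.04)×log₁₀(103.55/48.746)
    = 0.24167 × 0.32721 = 0.07908 m

S_c ≈ 79.1 mm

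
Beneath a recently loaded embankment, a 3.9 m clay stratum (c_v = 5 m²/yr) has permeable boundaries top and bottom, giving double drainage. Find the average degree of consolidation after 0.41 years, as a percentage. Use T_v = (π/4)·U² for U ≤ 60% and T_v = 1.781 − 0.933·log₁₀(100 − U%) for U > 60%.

Drainage path length: H_d = H/2 = 1.95 m (double drainage).
T_v = c_v·t/H_d² = 5×0.41/1.95² = 0.53912.
T_v = 0.53912 corresponds to the U > 60% branch:
U = 1 − 10^((1.781 − T_v)/0.933)/100 = 0.7857

U ≈ 78.6 %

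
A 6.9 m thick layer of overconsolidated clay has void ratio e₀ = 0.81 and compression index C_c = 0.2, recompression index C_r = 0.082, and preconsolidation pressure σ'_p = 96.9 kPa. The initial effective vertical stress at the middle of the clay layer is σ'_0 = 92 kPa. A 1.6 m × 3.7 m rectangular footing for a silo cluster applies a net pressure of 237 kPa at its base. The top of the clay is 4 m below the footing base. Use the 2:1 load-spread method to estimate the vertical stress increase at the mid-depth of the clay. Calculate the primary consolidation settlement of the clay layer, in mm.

Mid-depth of clay below the footing base: z = 4 + 6.9/2 = 7.45 m.
Stress increase at mid-clay by the 2:1 spreading method:
Δσ = qBL/((B+z)(L+z)) = 237×1.6×3.7/((1.6+7.45)(3.7+7.45)) = 13.904 kPa
Final effective stress: σ'_f = 92 + 13.904 = 105.9 kPa.
σ'_f = 105.9 > σ'_p = 96.9 kPa, so the stress path crosses the preconsolidation pressure — recompression up to σ'_p, then virgin compression beyond:
S_c = H/(1+e₀)·[C_r·log₁₀(σ'_p/σ'_0) + C_c·log₁₀(σ'_f/σ'_p)]
    = 6.9/1.81 × [0.082×log₁₀(96.9/92) + 0.2×log₁₀(105.9/96.9)]
    = 3.8122 × [0.0018479 + 0.0077144] = 0.03645 m

S_c ≈ 36.5 mm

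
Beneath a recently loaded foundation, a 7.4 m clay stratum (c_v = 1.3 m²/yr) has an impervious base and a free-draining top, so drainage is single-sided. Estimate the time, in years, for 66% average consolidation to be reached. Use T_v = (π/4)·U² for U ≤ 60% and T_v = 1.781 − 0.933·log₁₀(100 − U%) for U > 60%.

Drainage path length: H_d = H = 7.4 m (single drainage).
U > 60%: T_v = 1.781 − 0.933·log₁₀(100 − 66) = 0.35213.
t = T_v·H_d²/c_v = 0.35213×7.4²/1.3 = 14.83 years.

t ≈ 14.8 years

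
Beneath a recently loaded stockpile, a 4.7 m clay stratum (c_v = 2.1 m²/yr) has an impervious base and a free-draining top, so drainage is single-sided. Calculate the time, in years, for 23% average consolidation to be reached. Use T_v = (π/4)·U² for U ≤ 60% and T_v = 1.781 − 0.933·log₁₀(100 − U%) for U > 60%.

t ≈ 0.437 years

Drainage path length: H_d = H = 4.7 m (single drainage).
U ≤ 60%: T_v = (π/4)·U² = (π/4)×0.23² = 0.041548.
t = T_v·H_d²/c_v = 0.041548×4.7²/2.1 = 0.437 years.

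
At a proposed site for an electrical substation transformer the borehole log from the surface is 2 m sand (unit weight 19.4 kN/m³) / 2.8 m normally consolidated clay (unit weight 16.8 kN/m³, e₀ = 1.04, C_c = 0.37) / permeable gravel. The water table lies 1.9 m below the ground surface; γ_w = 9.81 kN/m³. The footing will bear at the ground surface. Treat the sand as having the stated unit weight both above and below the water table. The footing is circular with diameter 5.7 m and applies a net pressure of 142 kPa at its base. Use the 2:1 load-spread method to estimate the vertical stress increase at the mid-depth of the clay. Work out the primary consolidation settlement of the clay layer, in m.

Mid-depth of clay below the ground surface: z = 2 + 2.8/2 = 3.4 m.
Total vertical stress at mid-clay: σ_v = 19.4×2 + 16.8×1.4 = 62.32 kPa.
Pore pressure: u = 9.81×(3.4 − 1.9) = 14.715 kPa.
Initial effective stress: σ'_0 = σ_v − u = 62.32 − 14.715 = 47.605 kPa.
Stress increase at mid-clay by the 2:1 spreading method:
Δσ ≈ qD²/(D+z)² = 142×5.7²/(5.7+3.4)² = 55.713 kPa
Final effective stress: σ'_f = σ'_0 + Δσ = 47.605 + 55.713 = 103.32 kPa.
Normally consolidated clay, so the full stress increment lies on the virgin compression line:
S_c = C_c·H/(1+e₀)·log₁₀(σ'_f/σ'_0) = 0.37×2.8/(1+1.04)×log₁₀(103.32/47.605)
    = 0.50784 × 0.33653 = 0.1709 m

S_c ≈ 0.171 m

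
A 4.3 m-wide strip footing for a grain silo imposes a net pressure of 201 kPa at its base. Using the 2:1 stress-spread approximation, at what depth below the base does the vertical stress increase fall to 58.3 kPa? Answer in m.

2:1 spreading — at depth z the loaded area has grown by z in each plan dimension:
qB/(B+z) = Δσ_z ⇒ z = qB/Δσ_z − B = 201×4.3/58.3 − 4.3 = 10.53 m

z ≈ 10.5 m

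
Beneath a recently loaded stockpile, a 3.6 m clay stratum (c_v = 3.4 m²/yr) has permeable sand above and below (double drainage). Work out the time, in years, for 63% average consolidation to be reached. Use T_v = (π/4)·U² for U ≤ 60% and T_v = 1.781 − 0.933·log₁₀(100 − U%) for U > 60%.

Drainage path length: H_d = H/2 = 1.8 m (double drainage).
U > 60%: T_v = 1.781 − 0.933·log₁₀(100 − 63) = 0.31787.
t = T_v·H_d²/c_v = 0.31787×1.8²/3.4 = 0.3029 years.

t ≈ 0.303 years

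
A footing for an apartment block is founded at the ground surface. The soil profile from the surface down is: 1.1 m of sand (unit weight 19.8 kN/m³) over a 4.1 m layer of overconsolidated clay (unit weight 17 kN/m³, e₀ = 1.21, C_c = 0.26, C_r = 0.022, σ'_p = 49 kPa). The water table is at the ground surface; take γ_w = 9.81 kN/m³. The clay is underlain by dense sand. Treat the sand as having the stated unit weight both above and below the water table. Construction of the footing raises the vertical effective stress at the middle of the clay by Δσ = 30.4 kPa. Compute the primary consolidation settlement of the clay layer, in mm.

S_c ≈ 39.9 mm

Mid-depth of clay below the ground surface: z = 1.1 + 4.1/2 = 3.15 m.
Total vertical stress at mid-clay: σ_v = 19.8×1.1 + 17×2.05 = 56.63 kPa.
Pore pressure: u = 9.81×(3.15 − 0) = 30.902 kPa.
Initial effective stress: σ'_0 = σ_v − u = 56.63 − 30.902 = 25.728 kPa.
Final effective stress: σ'_f = 25.728 + 30.4 = 56.128 kPa.
σ'_f = 56.128 > σ'_p = 49 kPa, so the stress path crosses the preconsolidation pressure — recompression up to σ'_p, then virgin compression beyond:
S_c = H/(1+e₀)·[C_r·log₁₀(σ'_p/σ'_0) + C_c·log₁₀(σ'_f/σ'_p)]
    = 4.1/2.21 × [0.022×log₁₀(49/25.728) + 0.26×log₁₀(56.128/49)]
    = 1.8552 × [0.0061554 + 0.015336] = 0.03987 m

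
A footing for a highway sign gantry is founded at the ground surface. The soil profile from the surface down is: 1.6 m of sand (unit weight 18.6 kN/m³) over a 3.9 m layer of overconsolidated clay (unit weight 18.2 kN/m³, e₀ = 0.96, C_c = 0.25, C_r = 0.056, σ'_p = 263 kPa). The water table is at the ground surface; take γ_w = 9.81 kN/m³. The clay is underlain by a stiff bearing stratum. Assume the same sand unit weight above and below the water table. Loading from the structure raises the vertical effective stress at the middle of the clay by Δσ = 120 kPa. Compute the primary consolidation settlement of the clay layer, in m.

Mid-depth of clay below the ground surface: z = 1.6 + 3.9/2 = 3.55 m.
Total vertical stress at mid-clay: σ_v = 18.6×1.6 + 18.2×1.95 = 65.25 kPa.
Pore pressure: u = 9.81×(3.55 − 0) = 34.825 kPa.
Initial effective stress: σ'_0 = σ_v − u = 65.25 − 34.825 = 30.425 kPa.
Final effective stress: σ'_f = 30.425 + 120 = 150.43 kPa.
σ'_f = 150.43 ≤ σ'_p = 263 kPa, so the clay remains overconsolidated and only the recompression index applies:
S_c = C_r·H/(1+e₀)·log₁₀(σ'_f/σ'_0) = 0.056×3.9/1.96×log₁₀(150.43/30.425)
    = 0.11143 × 0.6941 = 0.07734 m

S_c ≈ 0.0773 m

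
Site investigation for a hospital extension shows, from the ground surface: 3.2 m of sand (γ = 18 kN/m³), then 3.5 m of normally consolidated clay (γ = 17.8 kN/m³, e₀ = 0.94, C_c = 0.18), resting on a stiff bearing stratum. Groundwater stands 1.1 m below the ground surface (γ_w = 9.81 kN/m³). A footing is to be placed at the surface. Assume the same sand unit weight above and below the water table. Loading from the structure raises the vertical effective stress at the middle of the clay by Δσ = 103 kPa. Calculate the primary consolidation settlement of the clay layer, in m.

S_c ≈ 0.156 m

Mid-depth of clay below the ground surface: z = 3.2 + 3.5/2 = 4.95 m.
Total vertical stress at mid-clay: σ_v = 18×3.2 + 17.8×1.75 = 88.75 kPa.
Pore pressure: u = 9.81×(4.95 − 1.1) = 37.769 kPa.
Initial effective stress: σ'_0 = σ_v − u = 88.75 − 37.769 = 50.981 kPa.
Final effective stress: σ'_f = σ'_0 + Δσ = 50.981 + 103 = 153.98 kPa.
Normally consolidated clay, so the full stress increment lies on the virgin compression line:
S_c = C_c·H/(1+e₀)·log₁₀(σ'_f/σ'_0) = 0.18×3.5/(1+0.94)×log₁₀(153.98/50.981)
    = 0.32474 × 0.48006 = 0.1559 m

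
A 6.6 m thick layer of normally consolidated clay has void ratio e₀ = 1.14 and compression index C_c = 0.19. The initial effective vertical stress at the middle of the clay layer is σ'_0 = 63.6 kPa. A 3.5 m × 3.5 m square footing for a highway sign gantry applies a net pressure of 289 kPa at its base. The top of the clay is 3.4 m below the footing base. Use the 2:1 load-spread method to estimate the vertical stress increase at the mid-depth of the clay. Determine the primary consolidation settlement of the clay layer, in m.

Mid-depth of clay below the footing base: z = 3.4 + 6.6/2 = 6.7 m.
Stress increase at mid-clay by the 2:1 spreading method:
Δσ = qBL/((B+z)(L+z)) = 289×3.5×3.5/((3.5+6.7)(3.5+6.7)) = 34.028 kPa
Final effective stress: σ'_f = σ'_0 + Δσ = 63.6 + 34.028 = 97.628 kPa.
Normally consolidated clay, so the full stress increment lies on the virgin compression line:
S_c = C_c·H/(1+e₀)·log₁₀(σ'_f/σ'_0) = 0.19×6.6/(1+1.14)×log₁₀(97.628/63.6)
    = 0.58598 × 0.18612 = 0.1091 m

S_c ≈ 0.109 m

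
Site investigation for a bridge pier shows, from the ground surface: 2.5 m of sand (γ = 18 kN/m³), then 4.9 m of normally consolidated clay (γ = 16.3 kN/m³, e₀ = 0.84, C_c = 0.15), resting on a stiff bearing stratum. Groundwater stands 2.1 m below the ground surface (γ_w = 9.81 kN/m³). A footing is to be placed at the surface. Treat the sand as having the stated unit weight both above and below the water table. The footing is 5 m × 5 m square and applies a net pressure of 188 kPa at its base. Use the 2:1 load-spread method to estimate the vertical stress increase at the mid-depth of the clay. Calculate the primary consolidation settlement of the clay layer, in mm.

Mid-depth of clay below the ground surface: z = 2.5 + 4.9/2 = 4.95 m.
Total vertical stress at mid-clay: σ_v = 18×2.5 + 16.3×2.45 = 84.935 kPa.
Pore pressure: u = 9.81×(4.95 − 2.1) = 27.959 kPa.
Initial effective stress: σ'_0 = σ_v − u = 84.935 − 27.959 = 56.976 kPa.
Stress increase at mid-clay by the 2:1 spreading method:
Δσ = qBL/((B+z)(L+z)) = 188×5×5/((5+4.95)(5+4.95)) = 47.474 kPa
Final effective stress: σ'_f = σ'_0 + Δσ = 56.976 + 47.474 = 104.45 kPa.
Normally consolidated clay, so the full stress increment lies on the virgin compression line:
S_c = C_c·H/(1+e₀)·log₁₀(σ'_f/σ'_0) = 0.15×4.9/(1+0.84)×log₁₀(104.45/56.976)
    = 0.39946 × 0.26322 = 0.1051 m

S_c ≈ 105 mm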